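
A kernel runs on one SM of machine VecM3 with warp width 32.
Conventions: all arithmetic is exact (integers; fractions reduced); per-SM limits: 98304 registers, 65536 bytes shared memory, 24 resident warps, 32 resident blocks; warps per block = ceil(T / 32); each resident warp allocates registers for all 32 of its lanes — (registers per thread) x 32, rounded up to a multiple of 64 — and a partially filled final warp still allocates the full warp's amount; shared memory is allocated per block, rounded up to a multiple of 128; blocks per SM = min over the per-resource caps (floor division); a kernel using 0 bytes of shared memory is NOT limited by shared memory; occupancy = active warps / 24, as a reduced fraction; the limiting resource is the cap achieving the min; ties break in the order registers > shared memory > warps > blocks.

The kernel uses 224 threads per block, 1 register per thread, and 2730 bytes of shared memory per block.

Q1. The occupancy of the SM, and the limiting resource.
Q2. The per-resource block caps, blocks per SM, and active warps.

Answer: occupancy 7/8, limited by warps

registers: 219 blocks
shared memory: 23 blocks
warps: 3 blocks
blocks: 32 blocks

Answer: 3 blocks, 21 active warps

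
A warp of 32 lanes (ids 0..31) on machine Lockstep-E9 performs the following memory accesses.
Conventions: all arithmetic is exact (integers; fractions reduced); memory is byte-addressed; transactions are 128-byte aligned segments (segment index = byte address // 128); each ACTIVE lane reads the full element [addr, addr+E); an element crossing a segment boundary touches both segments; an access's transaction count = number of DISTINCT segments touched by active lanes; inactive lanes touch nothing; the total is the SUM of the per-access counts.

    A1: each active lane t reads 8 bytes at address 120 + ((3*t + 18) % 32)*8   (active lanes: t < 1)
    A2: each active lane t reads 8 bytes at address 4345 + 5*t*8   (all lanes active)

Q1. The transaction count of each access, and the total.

A1: 1 transaction
A2: 11 transactions

Answer: 1,11; total 12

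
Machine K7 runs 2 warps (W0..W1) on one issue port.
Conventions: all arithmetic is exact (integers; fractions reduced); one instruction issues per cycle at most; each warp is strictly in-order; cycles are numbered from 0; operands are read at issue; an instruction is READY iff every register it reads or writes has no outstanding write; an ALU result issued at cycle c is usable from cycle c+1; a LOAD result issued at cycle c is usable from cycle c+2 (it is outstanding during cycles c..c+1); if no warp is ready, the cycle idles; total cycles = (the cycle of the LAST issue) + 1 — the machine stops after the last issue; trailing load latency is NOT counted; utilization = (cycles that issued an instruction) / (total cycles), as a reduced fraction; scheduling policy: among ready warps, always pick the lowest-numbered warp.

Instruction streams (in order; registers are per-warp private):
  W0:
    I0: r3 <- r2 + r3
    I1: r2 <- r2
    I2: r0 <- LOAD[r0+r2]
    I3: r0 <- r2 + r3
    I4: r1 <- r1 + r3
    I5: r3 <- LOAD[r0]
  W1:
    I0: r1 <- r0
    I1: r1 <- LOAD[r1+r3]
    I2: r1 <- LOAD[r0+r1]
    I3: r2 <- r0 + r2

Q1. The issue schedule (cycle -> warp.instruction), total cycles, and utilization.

cycle 0: W0.I0
cycle 1: W0.I1
cycle 2: W0.I2
cycle 3: W1.I0
cycle 4: W0.I3
cycle 5: W0.I4
cycle 6: W0.I5
cycle 7: W1.I1
cycle 8: idle
cycle 9: W1.I2
cycle 10: W1.I3

Answer: 11 cycles, utilization 10/11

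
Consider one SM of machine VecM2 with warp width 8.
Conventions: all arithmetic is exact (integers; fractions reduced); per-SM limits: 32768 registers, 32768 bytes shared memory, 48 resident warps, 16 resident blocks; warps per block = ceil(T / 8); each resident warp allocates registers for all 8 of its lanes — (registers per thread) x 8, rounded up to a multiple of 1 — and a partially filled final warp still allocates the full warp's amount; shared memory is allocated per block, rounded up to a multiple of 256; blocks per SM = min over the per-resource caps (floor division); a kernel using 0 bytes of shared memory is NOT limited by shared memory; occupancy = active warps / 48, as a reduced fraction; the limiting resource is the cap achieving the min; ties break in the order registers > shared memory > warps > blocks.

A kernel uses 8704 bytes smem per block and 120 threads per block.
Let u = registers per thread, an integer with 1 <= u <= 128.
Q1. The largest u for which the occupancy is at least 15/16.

Answer: u = 91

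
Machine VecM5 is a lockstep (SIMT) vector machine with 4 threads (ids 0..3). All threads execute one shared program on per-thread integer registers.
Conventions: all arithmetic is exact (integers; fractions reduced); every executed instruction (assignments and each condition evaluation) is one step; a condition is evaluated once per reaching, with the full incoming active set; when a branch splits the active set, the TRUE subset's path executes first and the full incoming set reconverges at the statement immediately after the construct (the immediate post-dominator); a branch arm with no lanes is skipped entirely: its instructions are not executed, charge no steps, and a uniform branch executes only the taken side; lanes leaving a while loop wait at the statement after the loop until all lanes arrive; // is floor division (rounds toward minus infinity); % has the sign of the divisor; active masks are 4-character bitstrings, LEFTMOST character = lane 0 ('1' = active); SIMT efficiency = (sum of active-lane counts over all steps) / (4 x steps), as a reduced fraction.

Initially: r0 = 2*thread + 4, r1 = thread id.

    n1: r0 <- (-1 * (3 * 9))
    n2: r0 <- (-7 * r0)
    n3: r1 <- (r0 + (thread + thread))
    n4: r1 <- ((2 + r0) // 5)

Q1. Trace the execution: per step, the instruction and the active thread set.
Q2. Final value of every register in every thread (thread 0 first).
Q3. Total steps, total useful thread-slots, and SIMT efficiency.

step 0: r0 <- (-1 * (3 * 9))         1111
step 1: r0 <- (-7 * r0)              1111
step 2: r1 <- (r0 + (thread + thread)) 1111
step 3: r1 <- ((2 + r0) // 5)        1111

Answer: 4 steps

r0: 189,189,189,189
r1: 38,38,38,38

steps = 4; useful = 16; efficiency = 16/16 = 1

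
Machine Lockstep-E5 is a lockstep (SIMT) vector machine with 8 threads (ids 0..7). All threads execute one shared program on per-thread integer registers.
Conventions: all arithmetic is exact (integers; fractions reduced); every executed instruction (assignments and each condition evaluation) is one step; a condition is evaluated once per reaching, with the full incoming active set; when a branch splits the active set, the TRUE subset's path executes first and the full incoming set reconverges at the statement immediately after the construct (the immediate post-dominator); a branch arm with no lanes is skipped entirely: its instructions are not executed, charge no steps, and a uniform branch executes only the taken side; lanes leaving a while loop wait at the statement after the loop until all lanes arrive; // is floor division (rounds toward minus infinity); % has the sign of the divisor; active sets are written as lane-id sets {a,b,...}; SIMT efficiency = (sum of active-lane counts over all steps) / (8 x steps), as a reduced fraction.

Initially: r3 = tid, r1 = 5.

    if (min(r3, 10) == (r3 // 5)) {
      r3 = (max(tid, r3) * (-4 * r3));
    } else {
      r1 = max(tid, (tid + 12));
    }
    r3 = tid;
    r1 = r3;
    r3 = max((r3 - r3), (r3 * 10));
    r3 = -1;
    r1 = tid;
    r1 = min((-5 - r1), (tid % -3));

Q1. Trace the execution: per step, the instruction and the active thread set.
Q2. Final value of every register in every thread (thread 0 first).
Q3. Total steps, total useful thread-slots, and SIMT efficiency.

step 0: eval (min(r3, 10) == (r3 // 5)) {0,1,2,3,4,5,6,7}
step 1: r3 <- (max(tid, r3) * (-4 * r3)) {0}
step 2: r1 <- max(tid, (tid + 12))   {1,2,3,4,5,6,7}
step 3: r3 <- tid                    {0,1,2,3,4,5,6,7}
step 4: r1 <- r3                     {0,1,2,3,4,5,6,7}
step 5: r3 <- max((r3 - r3), (r3 * 10)) {0,1,2,3,4,5,6,7}
step 6: r3 <- -1                     {0,1,2,3,4,5,6,7}
step 7: r1 <- tid                    {0,1,2,3,4,5,6,7}
step 8: r1 <- min((-5 - r1), (tid % -3)) {0,1,2,3,4,5,6,7}

Answer: 9 steps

r3: -1,-1,-1,-1,-1,-1,-1,-1
r1: -5,-6,-7,-8,-9,-10,-11,-12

steps = 9; useful = 64; efficiency = 64/72 = 8/9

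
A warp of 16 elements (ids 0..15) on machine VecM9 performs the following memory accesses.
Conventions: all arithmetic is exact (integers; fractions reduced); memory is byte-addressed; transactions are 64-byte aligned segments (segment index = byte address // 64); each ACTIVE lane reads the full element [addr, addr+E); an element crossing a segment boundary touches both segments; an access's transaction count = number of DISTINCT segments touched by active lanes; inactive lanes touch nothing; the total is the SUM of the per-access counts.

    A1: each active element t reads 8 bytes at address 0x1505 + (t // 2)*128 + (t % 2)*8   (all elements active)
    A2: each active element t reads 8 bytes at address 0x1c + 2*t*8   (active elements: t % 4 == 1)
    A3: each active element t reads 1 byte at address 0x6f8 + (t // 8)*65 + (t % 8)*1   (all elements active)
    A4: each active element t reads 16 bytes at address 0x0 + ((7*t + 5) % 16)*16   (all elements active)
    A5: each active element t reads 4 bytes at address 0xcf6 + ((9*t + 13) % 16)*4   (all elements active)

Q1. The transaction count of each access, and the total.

A1: 8 transactions
A2: 4 transactions
A3: 3 transactions
A4: 4 transactions
A5: 2 transactions

Answer: 8,4,3,4,2; total 21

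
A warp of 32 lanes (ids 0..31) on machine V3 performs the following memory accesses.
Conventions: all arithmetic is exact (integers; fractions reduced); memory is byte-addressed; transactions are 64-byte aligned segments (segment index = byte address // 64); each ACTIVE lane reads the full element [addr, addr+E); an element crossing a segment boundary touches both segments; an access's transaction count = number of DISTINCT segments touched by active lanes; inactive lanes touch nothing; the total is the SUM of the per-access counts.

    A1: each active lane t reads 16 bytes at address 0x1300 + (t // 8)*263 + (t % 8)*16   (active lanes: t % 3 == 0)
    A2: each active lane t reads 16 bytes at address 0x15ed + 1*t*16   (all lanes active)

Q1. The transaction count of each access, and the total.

A1: 10 transactions
A2: 9 transactions

Answer: 10,9; total 19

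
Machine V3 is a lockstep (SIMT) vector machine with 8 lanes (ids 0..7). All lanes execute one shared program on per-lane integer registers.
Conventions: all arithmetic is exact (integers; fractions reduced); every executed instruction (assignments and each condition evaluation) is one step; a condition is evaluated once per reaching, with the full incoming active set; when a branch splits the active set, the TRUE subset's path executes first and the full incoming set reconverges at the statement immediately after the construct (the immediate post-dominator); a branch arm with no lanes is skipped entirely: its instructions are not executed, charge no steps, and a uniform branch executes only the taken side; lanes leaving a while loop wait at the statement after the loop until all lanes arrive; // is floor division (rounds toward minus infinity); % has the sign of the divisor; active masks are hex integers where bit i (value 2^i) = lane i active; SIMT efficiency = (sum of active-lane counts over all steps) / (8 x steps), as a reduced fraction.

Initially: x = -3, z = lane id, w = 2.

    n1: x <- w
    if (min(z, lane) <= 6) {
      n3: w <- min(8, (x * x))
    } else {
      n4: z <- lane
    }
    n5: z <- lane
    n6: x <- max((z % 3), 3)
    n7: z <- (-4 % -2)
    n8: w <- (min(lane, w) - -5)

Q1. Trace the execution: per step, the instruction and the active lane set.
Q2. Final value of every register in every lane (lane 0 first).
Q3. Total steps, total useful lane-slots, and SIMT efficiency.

step 0: x <- w                       0xff
step 1: eval (min(z, lane) <= 6)     0xff
step 2: w <- min(8, (x * x))         0x7f
step 3: z <- lane                    0x80
step 4: z <- lane                    0xff
step 5: x <- max((z % 3), 3)         0xff
step 6: z <- (-4 % -2)               0xff
step 7: w <- (min(lane, w) - -5)     0xff

Answer: 8 steps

x: 3,3,3,3,3,3,3,3
z: 0,0,0,0,0,0,0,0
w: 5,6,7,8,9,9,9,7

steps = 8; useful = 56; efficiency = 56/64 = 7/8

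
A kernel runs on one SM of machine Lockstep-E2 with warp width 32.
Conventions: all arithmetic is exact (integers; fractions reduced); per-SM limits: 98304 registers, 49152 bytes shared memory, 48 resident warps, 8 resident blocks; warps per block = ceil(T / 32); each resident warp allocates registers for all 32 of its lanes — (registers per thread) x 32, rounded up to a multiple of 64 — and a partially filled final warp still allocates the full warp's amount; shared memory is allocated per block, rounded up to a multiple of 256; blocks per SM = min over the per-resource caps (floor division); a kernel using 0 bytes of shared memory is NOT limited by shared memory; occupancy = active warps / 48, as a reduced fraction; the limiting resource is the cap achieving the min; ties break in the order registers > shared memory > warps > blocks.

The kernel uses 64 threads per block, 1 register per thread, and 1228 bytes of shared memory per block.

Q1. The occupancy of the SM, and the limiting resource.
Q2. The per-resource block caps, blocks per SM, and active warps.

Answer: occupancy 1/3, limited by blocks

registers: 768 blocks
shared memory: 38 blocks
warps: 24 blocks
blocks: 8 blocks

Answer: 8 blocks, 16 active warps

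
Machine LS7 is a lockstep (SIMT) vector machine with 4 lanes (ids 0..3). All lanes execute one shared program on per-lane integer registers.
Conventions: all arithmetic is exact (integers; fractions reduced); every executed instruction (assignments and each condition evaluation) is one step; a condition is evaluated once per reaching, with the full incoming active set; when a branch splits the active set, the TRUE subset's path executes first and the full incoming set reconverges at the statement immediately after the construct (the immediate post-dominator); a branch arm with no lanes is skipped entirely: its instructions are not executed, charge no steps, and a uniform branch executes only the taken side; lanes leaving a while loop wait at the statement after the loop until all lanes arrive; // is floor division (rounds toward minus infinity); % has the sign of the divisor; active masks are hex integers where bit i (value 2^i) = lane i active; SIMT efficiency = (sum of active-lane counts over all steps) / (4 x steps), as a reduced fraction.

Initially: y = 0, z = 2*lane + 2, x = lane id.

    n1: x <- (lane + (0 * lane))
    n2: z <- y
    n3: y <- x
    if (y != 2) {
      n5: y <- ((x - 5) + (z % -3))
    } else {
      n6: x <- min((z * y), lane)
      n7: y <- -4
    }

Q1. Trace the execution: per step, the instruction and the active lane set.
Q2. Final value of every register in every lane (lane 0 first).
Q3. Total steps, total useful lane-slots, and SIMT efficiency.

step 0: x <- (lane + (0 * lane))     0xf
step 1: z <- y                       0xf
step 2: y <- x                       0xf
step 3: eval (y != 2)                0xf
step 4: y <- ((x - 5) + (z % -3))    0xb
step 5: x <- min((z * y), lane)      0x4
step 6: y <- -4                      0x4

Answer: 7 steps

y: -5,-4,-4,-2
z: 0,0,0,0
x: 0,1,0,3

steps = 7; useful = 21; efficiency = 21/28 = 3/4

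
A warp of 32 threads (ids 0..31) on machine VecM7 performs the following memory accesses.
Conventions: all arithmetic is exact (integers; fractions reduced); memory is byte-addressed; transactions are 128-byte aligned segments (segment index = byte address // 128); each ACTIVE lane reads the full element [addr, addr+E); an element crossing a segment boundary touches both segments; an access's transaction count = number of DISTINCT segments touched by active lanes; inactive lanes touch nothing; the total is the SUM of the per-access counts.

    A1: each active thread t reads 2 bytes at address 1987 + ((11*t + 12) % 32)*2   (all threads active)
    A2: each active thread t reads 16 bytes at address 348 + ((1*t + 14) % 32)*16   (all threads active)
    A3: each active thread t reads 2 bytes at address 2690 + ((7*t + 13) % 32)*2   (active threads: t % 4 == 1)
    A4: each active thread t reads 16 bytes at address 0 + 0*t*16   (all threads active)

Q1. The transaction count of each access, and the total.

A1: 2 transactions
A2: 5 transactions
A3: 1 transaction
A4: 1 transaction

Answer: 2,5,1,1; total 9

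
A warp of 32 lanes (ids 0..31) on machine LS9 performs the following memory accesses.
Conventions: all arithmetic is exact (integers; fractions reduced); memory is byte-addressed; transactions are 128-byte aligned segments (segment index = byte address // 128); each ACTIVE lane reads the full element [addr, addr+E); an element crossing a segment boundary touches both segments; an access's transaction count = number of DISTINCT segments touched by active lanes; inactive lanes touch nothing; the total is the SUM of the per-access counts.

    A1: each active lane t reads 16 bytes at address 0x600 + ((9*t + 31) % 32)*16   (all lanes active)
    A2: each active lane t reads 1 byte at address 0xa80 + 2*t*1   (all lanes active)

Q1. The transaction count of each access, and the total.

A1: 4 transactions
A2: 1 transaction

Answer: 4,1; total 5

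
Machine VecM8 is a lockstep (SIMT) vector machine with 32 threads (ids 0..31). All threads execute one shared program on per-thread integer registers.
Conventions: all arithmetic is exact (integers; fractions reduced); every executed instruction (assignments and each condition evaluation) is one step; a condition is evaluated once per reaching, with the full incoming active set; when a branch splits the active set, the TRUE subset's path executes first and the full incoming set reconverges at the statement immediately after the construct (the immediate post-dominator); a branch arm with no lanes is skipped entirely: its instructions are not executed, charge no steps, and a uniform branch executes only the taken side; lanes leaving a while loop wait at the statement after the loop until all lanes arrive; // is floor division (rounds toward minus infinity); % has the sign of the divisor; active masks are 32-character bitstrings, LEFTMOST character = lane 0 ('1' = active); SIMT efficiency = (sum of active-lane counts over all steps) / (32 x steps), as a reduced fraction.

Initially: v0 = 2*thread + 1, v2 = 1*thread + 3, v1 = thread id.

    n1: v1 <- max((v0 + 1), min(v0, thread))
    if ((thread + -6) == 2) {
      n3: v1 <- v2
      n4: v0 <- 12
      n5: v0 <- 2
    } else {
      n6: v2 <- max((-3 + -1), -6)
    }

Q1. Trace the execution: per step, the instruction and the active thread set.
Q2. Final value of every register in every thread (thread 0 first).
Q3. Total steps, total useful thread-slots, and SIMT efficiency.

step 0: v1 <- max((v0 + 1), min(v0, thread)) 11111111111111111111111111111111
step 1: eval ((thread + -6) == 2)    11111111111111111111111111111111
step 2: v1 <- v2                     00000000100000000000000000000000
step 3: v0 <- 12                     00000000100000000000000000000000
step 4: v0 <- 2                      00000000100000000000000000000000
step 5: v2 <- max((-3 + -1), -6)     11111111011111111111111111111111

Answer: 6 steps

v0: 1,3,5,7,9,11,13,15,2,19,21,23,25,27,29,31,33,35,37,39,41,43,45,47,49,51,53,55,57,59,61,63
v2: -4,-4,-4,-4,-4,-4,-4,-4,11,-4,-4,-4,-4,-4,-4,-4,-4,-4,-4,-4,-4,-4,-4,-4,-4,-4,-4,-4,-4,-4,-4,-4
v1: 2,4,6,8,10,12,14,16,11,20,22,24,26,28,30,32,34,36,38,40,42,44,46,48,50,52,54,56,58,60,62,64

steps = 6; useful = 98; efficiency = 98/192 = 49/96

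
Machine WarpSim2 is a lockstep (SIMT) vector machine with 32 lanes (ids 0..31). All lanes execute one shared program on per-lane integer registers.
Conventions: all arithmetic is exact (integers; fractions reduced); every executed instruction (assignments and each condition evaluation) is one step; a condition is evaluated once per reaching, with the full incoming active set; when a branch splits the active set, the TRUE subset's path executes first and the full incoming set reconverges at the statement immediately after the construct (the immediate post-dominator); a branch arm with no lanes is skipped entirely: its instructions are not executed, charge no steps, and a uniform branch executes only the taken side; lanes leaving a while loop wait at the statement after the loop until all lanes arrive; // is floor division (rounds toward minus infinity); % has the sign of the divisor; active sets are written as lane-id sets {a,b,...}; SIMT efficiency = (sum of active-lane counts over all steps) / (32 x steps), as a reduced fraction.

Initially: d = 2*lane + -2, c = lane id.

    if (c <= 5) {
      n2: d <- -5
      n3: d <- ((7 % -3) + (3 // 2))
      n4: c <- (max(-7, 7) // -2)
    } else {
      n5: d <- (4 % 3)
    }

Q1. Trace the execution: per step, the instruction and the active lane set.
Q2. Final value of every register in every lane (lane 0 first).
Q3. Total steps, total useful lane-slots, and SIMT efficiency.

step 0: eval (c <= 5)                {0,1,2,3,4,5,6,7,8,9,10,11,12,13,14,15,16,17,18,19,20,21,22,23,24,25,26,27,28,29,30,31}
step 1: d <- -5                      {0,1,2,3,4,5}
step 2: d <- ((7 % -3) + (3 // 2))   {0,1,2,3,4,5}
step 3: c <- (max(-7, 7) // -2)      {0,1,2,3,4,5}
step 4: d <- (4 % 3)                 {6,7,8,9,10,11,12,13,14,15,16,17,18,19,20,21,22,23,24,25,26,27,28,29,30,31}

Answer: 5 steps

d: -1,-1,-1,-1,-1,-1,1,1,1,1,1,1,1,1,1,1,1,1,1,1,1,1,1,1,1,1,1,1,1,1,1,1
c: -4,-4,-4,-4,-4,-4,6,7,8,9,10,11,12,13,14,15,16,17,18,19,20,21,22,23,24,25,26,27,28,29,30,31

steps = 5; useful = 76; efficiency = 76/160 = 19/40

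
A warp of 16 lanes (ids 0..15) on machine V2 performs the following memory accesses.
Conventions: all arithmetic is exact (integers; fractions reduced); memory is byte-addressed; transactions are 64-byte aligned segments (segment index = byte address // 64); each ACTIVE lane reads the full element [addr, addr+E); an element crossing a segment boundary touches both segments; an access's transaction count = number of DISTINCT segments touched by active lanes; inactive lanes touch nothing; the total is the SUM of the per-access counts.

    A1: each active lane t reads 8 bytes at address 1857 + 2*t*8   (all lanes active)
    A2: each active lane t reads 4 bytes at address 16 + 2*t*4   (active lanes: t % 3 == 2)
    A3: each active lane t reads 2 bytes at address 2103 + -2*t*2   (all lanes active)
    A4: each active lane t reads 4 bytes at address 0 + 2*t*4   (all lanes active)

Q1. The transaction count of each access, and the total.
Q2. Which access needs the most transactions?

A1: 4 transactions
A2: 3 transactions
A3: 2 transactions
A4: 2 transactions

Answer: 4,3,2,2; total 11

Answer: A1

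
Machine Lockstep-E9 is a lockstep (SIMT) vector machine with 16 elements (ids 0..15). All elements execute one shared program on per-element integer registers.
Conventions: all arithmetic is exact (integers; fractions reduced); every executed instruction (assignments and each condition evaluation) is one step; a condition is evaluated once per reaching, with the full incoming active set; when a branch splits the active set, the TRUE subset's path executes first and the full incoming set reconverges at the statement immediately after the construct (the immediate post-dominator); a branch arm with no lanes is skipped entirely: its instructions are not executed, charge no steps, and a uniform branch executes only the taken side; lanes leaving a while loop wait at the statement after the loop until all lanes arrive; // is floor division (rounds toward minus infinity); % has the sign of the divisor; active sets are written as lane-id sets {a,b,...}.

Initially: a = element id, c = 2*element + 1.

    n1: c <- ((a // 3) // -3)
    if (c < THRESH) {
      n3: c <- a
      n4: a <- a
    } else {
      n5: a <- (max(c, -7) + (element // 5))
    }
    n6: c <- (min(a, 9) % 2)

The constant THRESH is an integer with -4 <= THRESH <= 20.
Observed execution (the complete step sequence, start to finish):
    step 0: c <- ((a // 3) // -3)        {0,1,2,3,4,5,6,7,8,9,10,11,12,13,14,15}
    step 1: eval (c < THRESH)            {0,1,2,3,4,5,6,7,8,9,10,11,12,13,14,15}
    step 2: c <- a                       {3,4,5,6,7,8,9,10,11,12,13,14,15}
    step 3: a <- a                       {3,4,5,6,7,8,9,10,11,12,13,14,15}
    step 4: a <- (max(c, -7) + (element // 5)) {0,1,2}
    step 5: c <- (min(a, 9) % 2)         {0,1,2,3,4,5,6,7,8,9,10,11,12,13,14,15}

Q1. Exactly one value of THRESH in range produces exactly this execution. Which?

Answer: THRESH = 0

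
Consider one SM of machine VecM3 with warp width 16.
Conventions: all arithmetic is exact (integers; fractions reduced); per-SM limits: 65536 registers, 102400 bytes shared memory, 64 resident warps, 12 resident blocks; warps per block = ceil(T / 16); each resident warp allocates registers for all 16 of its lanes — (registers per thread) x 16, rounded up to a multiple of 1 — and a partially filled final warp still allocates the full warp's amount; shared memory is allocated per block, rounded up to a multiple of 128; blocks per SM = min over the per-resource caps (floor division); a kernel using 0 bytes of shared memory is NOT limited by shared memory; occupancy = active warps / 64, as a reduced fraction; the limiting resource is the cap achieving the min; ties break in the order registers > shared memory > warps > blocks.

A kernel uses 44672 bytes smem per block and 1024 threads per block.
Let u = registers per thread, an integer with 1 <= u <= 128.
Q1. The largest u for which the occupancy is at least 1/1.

Answer: u = 64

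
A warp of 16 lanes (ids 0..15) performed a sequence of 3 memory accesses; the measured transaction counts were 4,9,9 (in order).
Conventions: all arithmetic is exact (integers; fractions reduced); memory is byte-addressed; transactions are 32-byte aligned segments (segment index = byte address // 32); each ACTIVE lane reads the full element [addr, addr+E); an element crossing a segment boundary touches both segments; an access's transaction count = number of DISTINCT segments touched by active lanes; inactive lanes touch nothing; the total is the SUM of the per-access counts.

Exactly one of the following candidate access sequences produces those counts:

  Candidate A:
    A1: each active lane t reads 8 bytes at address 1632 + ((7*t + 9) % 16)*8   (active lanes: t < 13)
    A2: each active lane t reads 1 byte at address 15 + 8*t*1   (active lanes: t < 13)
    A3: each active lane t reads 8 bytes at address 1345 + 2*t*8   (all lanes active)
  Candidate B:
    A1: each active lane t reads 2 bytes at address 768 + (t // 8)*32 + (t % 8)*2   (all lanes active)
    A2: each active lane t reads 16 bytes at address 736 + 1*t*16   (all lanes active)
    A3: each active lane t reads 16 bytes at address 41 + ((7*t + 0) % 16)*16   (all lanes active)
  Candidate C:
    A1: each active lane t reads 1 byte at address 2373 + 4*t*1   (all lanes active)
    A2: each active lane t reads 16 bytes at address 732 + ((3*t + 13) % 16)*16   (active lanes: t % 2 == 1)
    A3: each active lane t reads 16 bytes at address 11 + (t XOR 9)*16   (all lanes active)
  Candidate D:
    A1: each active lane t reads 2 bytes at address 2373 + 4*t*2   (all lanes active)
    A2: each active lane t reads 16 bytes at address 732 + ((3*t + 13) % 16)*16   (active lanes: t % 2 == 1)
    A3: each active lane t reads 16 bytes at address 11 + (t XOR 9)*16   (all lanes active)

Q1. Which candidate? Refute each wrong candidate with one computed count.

A: A2 gives 4 transactions, not 9
B: A1 gives 2 transactions, not 4
C: A1 gives 3 transactions, not 4
D: all counts match (4,9,9)

Answer: D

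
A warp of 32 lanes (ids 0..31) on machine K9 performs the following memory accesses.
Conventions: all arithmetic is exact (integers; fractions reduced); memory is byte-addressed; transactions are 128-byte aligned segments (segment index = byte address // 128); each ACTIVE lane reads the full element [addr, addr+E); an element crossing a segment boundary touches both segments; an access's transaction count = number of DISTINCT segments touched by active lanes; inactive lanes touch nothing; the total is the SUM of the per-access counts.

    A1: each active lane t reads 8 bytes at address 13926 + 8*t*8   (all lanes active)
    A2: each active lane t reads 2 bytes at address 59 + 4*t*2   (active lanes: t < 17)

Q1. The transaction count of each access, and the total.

A1: 17 transactions
A2: 2 transactions

Answer: 17,2; total 19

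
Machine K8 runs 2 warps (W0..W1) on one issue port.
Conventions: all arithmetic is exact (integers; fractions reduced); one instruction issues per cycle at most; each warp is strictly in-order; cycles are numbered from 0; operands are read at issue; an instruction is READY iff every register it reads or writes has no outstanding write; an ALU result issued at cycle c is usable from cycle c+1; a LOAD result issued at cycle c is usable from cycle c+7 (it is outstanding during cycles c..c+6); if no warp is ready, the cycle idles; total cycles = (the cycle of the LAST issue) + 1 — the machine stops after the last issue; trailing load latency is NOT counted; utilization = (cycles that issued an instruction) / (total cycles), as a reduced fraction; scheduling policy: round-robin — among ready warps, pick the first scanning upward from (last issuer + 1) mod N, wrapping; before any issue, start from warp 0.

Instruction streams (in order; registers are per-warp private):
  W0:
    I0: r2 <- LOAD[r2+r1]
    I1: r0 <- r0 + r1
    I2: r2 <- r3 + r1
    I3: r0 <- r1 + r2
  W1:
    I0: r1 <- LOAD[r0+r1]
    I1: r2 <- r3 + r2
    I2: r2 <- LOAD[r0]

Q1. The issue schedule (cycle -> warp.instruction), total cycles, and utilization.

cycle 0: W0.I0
cycle 1: W1.I0
cycle 2: W0.I1
cycle 3: W1.I1
cycle 4: W1.I2
cycle 5: idle
cycle 6: idle
cycle 7: W0.I2
cycle 8: W0.I3

Answer: 9 cycles, utilization 7/9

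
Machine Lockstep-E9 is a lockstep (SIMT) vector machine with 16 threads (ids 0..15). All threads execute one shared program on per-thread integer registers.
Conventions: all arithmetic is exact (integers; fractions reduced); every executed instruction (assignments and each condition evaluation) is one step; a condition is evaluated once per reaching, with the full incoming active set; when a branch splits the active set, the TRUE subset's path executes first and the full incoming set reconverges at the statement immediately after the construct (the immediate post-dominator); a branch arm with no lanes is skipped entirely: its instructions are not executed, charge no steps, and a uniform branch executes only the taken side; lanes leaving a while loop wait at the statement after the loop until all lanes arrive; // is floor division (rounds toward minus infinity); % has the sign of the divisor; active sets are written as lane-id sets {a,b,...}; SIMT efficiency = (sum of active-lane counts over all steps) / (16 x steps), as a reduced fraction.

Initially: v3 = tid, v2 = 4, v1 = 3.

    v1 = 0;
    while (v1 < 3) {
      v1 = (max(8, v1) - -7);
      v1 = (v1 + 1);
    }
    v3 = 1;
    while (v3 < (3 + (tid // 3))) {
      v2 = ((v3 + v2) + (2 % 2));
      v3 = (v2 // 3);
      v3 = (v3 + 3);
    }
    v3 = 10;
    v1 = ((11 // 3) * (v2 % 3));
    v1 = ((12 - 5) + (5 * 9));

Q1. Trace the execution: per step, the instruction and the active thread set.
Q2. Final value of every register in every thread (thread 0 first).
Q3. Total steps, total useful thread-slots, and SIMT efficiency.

step 0: v1 <- 0                      {0,1,2,3,4,5,6,7,8,9,10,11,12,13,14,15}
step 1: eval (v1 < 3)                {0,1,2,3,4,5,6,7,8,9,10,11,12,13,14,15}
step 2: v1 <- (max(8, v1) - -7)      {0,1,2,3,4,5,6,7,8,9,10,11,12,13,14,15}
step 3: v1 <- (v1 + 1)               {0,1,2,3,4,5,6,7,8,9,10,11,12,13,14,15}
step 4: eval (v1 < 3)                {0,1,2,3,4,5,6,7,8,9,10,11,12,13,14,15}
step 5: v3 <- 1                      {0,1,2,3,4,5,6,7,8,9,10,11,12,13,14,15}
step 6: eval (v3 < (3 + (tid // 3))) {0,1,2,3,4,5,6,7,8,9,10,11,12,13,14,15}
step 7: v2 <- ((v3 + v2) + (2 % 2))  {0,1,2,3,4,5,6,7,8,9,10,11,12,13,14,15}
step 8: v3 <- (v2 // 3)              {0,1,2,3,4,5,6,7,8,9,10,11,12,13,14,15}
step 9: v3 <- (v3 + 3)               {0,1,2,3,4,5,6,7,8,9,10,11,12,13,14,15}
step 10: eval (v3 < (3 + (tid // 3))) {0,1,2,3,4,5,6,7,8,9,10,11,12,13,14,15}
step 11: v2 <- ((v3 + v2) + (2 % 2))  {6,7,8,9,10,11,12,13,14,15}
step 12: v3 <- (v2 // 3)              {6,7,8,9,10,11,12,13,14,15}
step 13: v3 <- (v3 + 3)               {6,7,8,9,10,11,12,13,14,15}
step 14: eval (v3 < (3 + (tid // 3))) {6,7,8,9,10,11,12,13,14,15}
step 15: v2 <- ((v3 + v2) + (2 % 2))  {12,13,14,15}
step 16: v3 <- (v2 // 3)              {12,13,14,15}
step 17: v3 <- (v3 + 3)               {12,13,14,15}
step 18: eval (v3 < (3 + (tid // 3))) {12,13,14,15}
step 19: v3 <- 10                     {0,1,2,3,4,5,6,7,8,9,10,11,12,13,14,15}
step 20: v1 <- ((11 // 3) * (v2 % 3)) {0,1,2,3,4,5,6,7,8,9,10,11,12,13,14,15}
step 21: v1 <- ((12 - 5) + (5 * 9))   {0,1,2,3,4,5,6,7,8,9,10,11,12,13,14,15}

Answer: 22 steps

v3: 10,10,10,10,10,10,10,10,10,10,10,10,10,10,10,10
v2: 5,5,5,5,5,5,9,9,9,9,9,9,15,15,15,15
v1: 52,52,52,52,52,52,52,52,52,52,52,52,52,52,52,52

steps = 22; useful = 280; efficiency = 280/352 = 35/44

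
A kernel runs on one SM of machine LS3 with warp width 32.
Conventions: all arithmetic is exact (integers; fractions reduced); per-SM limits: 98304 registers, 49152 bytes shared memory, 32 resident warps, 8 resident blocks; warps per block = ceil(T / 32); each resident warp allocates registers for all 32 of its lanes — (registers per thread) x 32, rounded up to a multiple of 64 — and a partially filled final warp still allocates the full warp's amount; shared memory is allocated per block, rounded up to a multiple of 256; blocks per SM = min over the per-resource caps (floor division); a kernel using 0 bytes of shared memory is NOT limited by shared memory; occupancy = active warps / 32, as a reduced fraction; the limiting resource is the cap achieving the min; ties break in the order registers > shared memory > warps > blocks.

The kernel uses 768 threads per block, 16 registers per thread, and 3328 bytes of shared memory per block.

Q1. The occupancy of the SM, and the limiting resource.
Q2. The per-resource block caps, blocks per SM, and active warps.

Answer: occupancy 3/4, limited by warps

registers: 8 blocks
shared memory: 14 blocks
warps: 1 block
blocks: 8 blocks

Answer: 1 block, 24 active warps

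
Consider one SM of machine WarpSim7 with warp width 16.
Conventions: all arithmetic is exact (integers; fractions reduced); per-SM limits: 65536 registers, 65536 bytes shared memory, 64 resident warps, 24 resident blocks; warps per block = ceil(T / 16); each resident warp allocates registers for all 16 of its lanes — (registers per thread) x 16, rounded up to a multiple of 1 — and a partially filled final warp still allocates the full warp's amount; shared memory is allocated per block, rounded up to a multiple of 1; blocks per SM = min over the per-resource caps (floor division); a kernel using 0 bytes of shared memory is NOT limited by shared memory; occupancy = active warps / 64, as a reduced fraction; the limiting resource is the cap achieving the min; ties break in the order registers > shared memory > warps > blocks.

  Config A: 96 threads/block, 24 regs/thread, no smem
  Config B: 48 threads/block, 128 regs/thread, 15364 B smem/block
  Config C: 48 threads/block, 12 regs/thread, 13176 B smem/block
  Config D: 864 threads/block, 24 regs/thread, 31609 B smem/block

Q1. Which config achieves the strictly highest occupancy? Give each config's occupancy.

occupancies: A 15/16, B 3/16, C 3/16, D 27/32

Answer: A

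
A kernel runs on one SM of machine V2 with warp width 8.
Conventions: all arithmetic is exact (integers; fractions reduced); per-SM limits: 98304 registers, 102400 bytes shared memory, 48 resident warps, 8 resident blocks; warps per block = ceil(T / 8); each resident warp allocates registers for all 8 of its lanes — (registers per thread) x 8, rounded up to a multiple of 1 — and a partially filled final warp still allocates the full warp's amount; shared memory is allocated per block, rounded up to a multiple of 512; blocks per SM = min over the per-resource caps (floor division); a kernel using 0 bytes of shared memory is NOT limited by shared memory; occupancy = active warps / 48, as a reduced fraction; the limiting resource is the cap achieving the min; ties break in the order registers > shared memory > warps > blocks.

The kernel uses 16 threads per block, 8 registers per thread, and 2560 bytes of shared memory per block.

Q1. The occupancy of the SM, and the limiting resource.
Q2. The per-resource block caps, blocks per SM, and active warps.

Answer: occupancy 1/3, limited by blocks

registers: 768 blocks
shared memory: 40 blocks
warps: 24 blocks
blocks: 8 blocks

Answer: 8 blocks, 16 active warps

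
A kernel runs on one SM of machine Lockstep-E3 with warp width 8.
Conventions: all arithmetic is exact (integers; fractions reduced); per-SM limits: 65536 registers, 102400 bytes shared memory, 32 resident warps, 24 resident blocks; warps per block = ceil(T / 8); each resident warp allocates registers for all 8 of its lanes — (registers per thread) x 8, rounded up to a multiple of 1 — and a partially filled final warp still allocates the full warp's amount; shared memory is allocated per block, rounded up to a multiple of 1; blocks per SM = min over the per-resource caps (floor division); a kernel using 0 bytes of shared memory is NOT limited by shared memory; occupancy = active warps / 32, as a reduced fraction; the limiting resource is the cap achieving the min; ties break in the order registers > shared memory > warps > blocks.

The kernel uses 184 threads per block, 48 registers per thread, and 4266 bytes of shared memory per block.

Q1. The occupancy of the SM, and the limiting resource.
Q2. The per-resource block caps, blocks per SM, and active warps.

Answer: occupancy 23/32, limited by warps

registers: 7 blocks
shared memory: 24 blocks
warps: 1 block
blocks: 24 blocks

Answer: 1 block, 23 active warps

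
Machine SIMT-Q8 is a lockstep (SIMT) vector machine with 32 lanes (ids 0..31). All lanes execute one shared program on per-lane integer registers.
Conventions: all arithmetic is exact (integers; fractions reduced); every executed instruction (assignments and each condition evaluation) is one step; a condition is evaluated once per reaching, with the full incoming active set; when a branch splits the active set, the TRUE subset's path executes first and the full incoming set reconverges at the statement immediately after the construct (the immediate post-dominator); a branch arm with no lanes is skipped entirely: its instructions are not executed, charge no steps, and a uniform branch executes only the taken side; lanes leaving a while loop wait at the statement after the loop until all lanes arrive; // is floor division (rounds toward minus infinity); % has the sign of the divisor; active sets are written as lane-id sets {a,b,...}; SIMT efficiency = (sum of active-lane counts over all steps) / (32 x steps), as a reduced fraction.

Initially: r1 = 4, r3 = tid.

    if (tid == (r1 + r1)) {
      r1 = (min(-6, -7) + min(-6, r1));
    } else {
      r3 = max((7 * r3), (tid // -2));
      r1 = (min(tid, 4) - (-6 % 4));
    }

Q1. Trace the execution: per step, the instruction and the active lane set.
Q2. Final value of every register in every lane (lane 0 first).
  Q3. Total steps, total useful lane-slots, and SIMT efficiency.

step 0: eval (tid == (r1 + r1))      {0,1,2,3,4,5,6,7,8,9,10,11,12,13,14,15,16,17,18,19,20,21,22,23,24,25,26,27,28,29,30,31}
step 1: r1 <- (min(-6, -7) + min(-6, r1)) {8}
step 2: r3 <- max((7 * r3), (tid // -2)) {0,1,2,3,4,5,6,7,9,10,11,12,13,14,15,16,17,18,19,20,21,22,23,24,25,26,27,28,29,30,31}
step 3: r1 <- (min(tid, 4) - (-6 % 4)) {0,1,2,3,4,5,6,7,9,10,11,12,13,14,15,16,17,18,19,20,21,22,23,24,25,26,27,28,29,30,31}

Answer: 4 steps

r1: -2,-1,0,1,2,2,2,2,-13,2,2,2,2,2,2,2,2,2,2,2,2,2,2,2,2,2,2,2,2,2,2,2
r3: 0,7,14,21,28,35,42,49,8,63,70,77,84,91,98,105,112,119,126,133,140,147,154,161,168,175,182,189,196,203,210,217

steps = 4; useful = 95; efficiency = 95/128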